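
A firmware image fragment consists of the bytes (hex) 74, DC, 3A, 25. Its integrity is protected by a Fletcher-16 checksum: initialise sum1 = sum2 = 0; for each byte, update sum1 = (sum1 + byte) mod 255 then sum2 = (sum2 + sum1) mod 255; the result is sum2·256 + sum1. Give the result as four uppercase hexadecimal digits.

02B0

Running sums (mod 255):
  after byte 0 (74): sum1=116, sum2=116
  after byte 1 (DC): sum1=81, sum2=197
  after byte 2 (3A): sum1=139, sum2=81
  after byte 3 (25): sum1=176, sum2=2
Checksum = sum2·256 + sum1 = 2·256 + 176 = 688 = 0x02B0.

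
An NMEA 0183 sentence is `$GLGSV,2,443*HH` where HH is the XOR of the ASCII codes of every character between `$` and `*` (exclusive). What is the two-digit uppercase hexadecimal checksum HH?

48

XOR the ASCII codes of the payload characters:
  'G' = 0x47 → acc = 0x47
  'L' = 0x4C → acc = 0x0B
  'G' = 0x47 → acc = 0x4C
  'S' = 0x53 → acc = 0x1F
  'V' = 0x56 → acc = 0x49
  ',' = 0x2C → acc = 0x65
  '2' = 0x32 → acc = 0x57
  ',' = 0x2C → acc = 0x7B
  '4' = 0x34 → acc = 0x4F
  '4' = 0x34 → acc = 0x7B
  '3' = 0x33 → acc = 0x48
Checksum = 0x48.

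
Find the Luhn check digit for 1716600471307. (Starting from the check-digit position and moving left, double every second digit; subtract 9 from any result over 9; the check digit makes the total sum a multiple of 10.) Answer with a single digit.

9

Partial digits right→left: 7 0 3 1 7 4 0 0 6 6 1 7 1
Double every second digit counting from the check-digit position (so the 1st, 3rd, 5th, ... of the partial from the right).
  doubled (with −9 where >9): 5 6 5 0 3 2 2 → sum 23
  kept as-is: 0 1 4 0 6 7 → sum 18
Total = 23 + 18 = 41.
Check digit = (10 − (41 mod 10)) mod 10 = 9.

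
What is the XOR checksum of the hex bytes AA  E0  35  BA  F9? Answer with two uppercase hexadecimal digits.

XOR the bytes together:
  start with 0xAA
  0xAA ⊕ 0xE0 = 0x4A
  0x4A ⊕ 0x35 = 0x7F
  0x7F ⊕ 0xBA = 0xC5
  0xC5 ⊕ 0xF9 = 0x3C

3C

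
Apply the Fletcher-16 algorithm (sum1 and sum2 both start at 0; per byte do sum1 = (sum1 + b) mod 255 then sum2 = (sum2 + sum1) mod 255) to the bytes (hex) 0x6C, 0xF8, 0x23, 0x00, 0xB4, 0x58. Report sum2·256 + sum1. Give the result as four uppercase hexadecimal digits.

B595

Running sums (mod 255):
  after byte 0 (0x6C): sum1=108, sum2=108
  after byte 1 (0xF8): sum1=101, sum2=209
  after byte 2 (0x23): sum1=136, sum2=90
  after byte 3 (0x00): sum1=136, sum2=226
  after byte 4 (0xB4): sum1=61, sum2=32
  after byte 5 (0x58): sum1=149, sum2=181
Checksum = sum2·256 + sum1 = 181·256 + 149 = 46485 = 0xB595.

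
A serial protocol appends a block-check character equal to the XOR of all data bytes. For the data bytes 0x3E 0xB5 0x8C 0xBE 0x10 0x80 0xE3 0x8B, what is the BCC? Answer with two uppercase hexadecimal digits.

XOR the bytes together:
  start with 0x3E
  0x3E ⊕ 0xB5 = 0x8B
  0x8B ⊕ 0x8C = 0x07
  0x07 ⊕ 0xBE = 0xB9
  0xB9 ⊕ 0x10 = 0xA9
  0xA9 ⊕ 0x80 = 0x29
  0x29 ⊕ 0xE3 = 0xCA
  0xCA ⊕ 0x8B = 0x41

41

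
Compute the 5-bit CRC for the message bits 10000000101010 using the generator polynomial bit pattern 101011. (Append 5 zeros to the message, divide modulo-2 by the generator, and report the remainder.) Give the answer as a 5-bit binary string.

Append 5 zeros: 1000000010101000000. Divide by 101011 (XOR where the leading bit is 1):
  pos 0: 100000 XOR 101011 = 001011
  pos 2: 101100 XOR 101011 = 000111
  pos 5: 111101 XOR 101011 = 010110
  pos 6: 101100 XOR 101011 = 000111
  pos 9: 111100 XOR 101011 = 010111
  pos 10: 101110 XOR 101011 = 000101
  pos 13: 101000 XOR 101011 = 000011
Remainder (last 5 bits) = 00011. This is the CRC / FCS.

00011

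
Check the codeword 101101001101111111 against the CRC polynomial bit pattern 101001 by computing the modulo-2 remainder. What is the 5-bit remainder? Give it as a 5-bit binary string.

00000

Modulo-2 division of 101101001101111111 by 101001:
  pos 0: 101101 XOR 101001 = 000100
  pos 3: 100001 XOR 101001 = 001000
  pos 5: 100010 XOR 101001 = 001011
  pos 7: 101111 XOR 101001 = 000110
  pos 10: 110111 XOR 101001 = 011110
  pos 11: 111101 XOR 101001 = 010100
  pos 12: 101001 XOR 101001 = 000000
Remainder = 00000 (zero — the frame passes the CRC check).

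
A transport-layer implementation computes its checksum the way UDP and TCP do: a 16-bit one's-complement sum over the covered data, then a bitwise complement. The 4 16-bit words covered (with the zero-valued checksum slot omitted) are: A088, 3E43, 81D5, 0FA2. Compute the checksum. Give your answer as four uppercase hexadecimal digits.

One's-complement addition (fold any carry out of bit 15 back into bit 0):
  0xA088 + 0x3E43 = 0x0DECB
  0xDECB + 0x81D5 = 0x160A0 → wrap carry → 0x60A1
  0x60A1 + 0x0FA2 = 0x07043
One's-complement sum = 0x7043.
Checksum = ~0x7043 & 0xFFFF = 0x8FBC.

8FBC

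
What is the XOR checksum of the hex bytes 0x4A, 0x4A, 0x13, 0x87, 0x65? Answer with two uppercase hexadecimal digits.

F1

XOR the bytes together:
  start with 0x4A
  0x4A ⊕ 0x4A = 0x00
  0x00 ⊕ 0x13 = 0x13
  0x13 ⊕ 0x87 = 0x94
  0x94 ⊕ 0x65 = 0xF1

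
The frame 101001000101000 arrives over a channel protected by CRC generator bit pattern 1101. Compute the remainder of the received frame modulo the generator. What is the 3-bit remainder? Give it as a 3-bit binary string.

Modulo-2 division of 101001000101000 by 1101:
  pos 0: 1010 XOR 1101 = 0111
  pos 1: 1110 XOR 1101 = 0011
  pos 3: 1110 XOR 1101 = 0011
  pos 5: 1100 XOR 1101 = 0001
  pos 8: 1101 XOR 1101 = 0000
Remainder = 000 (zero — the frame passes the CRC check).

000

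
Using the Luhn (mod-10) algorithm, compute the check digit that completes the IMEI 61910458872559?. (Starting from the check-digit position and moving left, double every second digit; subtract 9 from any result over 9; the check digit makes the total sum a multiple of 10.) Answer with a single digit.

Partial digits right→left: 9 5 5 2 7 8 8 5 4 0 1 9 1 6
Double every second digit counting from the check-digit position (so the 1st, 3rd, 5th, ... of the partial from the right).
  doubled (with −9 where >9): 9 1 5 7 8 2 2 → sum 34
  kept as-is: 5 2 8 5 0 9 6 → sum 35
Total = 34 + 35 = 69.
Check digit = (10 − (69 mod 10)) mod 10 = 1.

1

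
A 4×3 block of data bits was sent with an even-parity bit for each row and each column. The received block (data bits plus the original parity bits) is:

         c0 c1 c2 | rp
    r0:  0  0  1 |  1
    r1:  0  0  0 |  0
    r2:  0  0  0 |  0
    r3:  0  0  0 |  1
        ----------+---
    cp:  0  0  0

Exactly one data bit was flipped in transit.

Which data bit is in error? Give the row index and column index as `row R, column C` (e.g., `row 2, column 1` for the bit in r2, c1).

Recompute each row's even parity and compare to rp:
  r0: data parity 1, sent rp 1 → ok
  r1: data parity 0, sent rp 0 → ok
  r2: data parity 0, sent rp 0 → ok
  r3: data parity 0, sent rp 1 → mismatch
Recompute each column's even parity and compare to cp:
  c0: data parity 0, sent cp 0 → ok
  c1: data parity 0, sent cp 0 → ok
  c2: data parity 1, sent cp 0 → mismatch
Exactly one row (r3) and one column (c2) fail → the flipped bit is at their intersection.

row 3, column 2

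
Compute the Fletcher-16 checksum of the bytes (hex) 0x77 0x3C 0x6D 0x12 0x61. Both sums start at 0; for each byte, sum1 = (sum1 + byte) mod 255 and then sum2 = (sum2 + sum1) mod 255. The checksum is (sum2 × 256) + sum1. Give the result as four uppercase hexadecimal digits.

1494

Running sums (mod 255):
  after byte 0 (0x77): sum1=119, sum2=119
  after byte 1 (0x3C): sum1=179, sum2=43
  after byte 2 (0x6D): sum1=33, sum2=76
  after byte 3 (0x12): sum1=51, sum2=127
  after byte 4 (0x61): sum1=148, sum2=20
Checksum = sum2·256 + sum1 = 20·256 + 148 = 5268 = 0x1494.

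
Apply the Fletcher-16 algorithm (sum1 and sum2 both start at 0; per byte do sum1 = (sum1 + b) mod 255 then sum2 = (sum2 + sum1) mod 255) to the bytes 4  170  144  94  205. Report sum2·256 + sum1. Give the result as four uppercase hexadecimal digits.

Running sums (mod 255):
  after byte 0 (4): sum1=4, sum2=4
  after byte 1 (170): sum1=174, sum2=178
  after byte 2 (144): sum1=63, sum2=241
  after byte 3 (94): sum1=157, sum2=143
  after byte 4 (205): sum1=107, sum2=250
Checksum = sum2·256 + sum1 = 250·256 + 107 = 64107 = 0xFA6B.

FA6B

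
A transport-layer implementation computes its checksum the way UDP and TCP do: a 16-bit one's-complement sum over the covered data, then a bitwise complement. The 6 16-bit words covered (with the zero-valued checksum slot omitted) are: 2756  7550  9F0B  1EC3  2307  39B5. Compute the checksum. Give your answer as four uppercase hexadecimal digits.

One's-complement addition (fold any carry out of bit 15 back into bit 0):
  0x2756 + 0x7550 = 0x09CA6
  0x9CA6 + 0x9F0B = 0x13BB1 → wrap carry → 0x3BB2
  0x3BB2 + 0x1EC3 = 0x05A75
  0x5A75 + 0x2307 = 0x07D7C
  0x7D7C + 0x39B5 = 0x0B731
One's-complement sum = 0xB731.
Checksum = ~0xB731 & 0xFFFF = 0x48CE.

48CE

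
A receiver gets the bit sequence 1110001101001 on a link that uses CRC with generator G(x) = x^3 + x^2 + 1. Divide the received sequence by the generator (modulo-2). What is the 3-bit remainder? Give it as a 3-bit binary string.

000

Modulo-2 division of 1110001101001 by 1101:
  pos 0: 1110 XOR 1101 = 0011
  pos 2: 1100 XOR 1101 = 0001
  pos 5: 1110 XOR 1101 = 0011
  pos 7: 1110 XOR 1101 = 0011
  pos 9: 1101 XOR 1101 = 0000
Remainder = 000 (zero — the frame passes the CRC check).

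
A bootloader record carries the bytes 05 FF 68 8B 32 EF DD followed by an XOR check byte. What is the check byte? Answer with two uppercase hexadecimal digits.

XOR the bytes together:
  start with 0x05
  0x05 ⊕ 0xFF = 0xFA
  0xFA ⊕ 0x68 = 0x92
  0x92 ⊕ 0x8B = 0x19
  0x19 ⊕ 0x32 = 0x2B
  0x2B ⊕ 0xEF = 0xC4
  0xC4 ⊕ 0xDD = 0x19

19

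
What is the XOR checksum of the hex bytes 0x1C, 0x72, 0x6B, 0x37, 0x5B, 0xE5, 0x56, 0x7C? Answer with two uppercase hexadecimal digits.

XOR the bytes together:
  start with 0x1C
  0x1C ⊕ 0x72 = 0x6E
  0x6E ⊕ 0x6B = 0x05
  0x05 ⊕ 0x37 = 0x32
  0x32 ⊕ 0x5B = 0x69
  0x69 ⊕ 0xE5 = 0x8C
  0x8C ⊕ 0x56 = 0xDA
  0xDA ⊕ 0x7C = 0xA6

A6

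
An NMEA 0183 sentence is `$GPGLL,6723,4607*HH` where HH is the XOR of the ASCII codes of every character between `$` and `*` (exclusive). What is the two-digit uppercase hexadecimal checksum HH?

XOR the ASCII codes of the payload characters:
  'G' = 0x47 → acc = 0x47
  'P' = 0x50 → acc = 0x17
  'G' = 0x47 → acc = 0x50
  'L' = 0x4C → acc = 0x1C
  'L' = 0x4C → acc = 0x50
  ',' = 0x2C → acc = 0x7C
  '6' = 0x36 → acc = 0x4A
  '7' = 0x37 → acc = 0x7D
  '2' = 0x32 → acc = 0x4F
  '3' = 0x33 → acc = 0x7C
  ',' = 0x2C → acc = 0x50
  '4' = 0x34 → acc = 0x64
  '6' = 0x36 → acc = 0x52
  '0' = 0x30 → acc = 0x62
  '7' = 0x37 → acc = 0x55
Checksum = 0x55.

55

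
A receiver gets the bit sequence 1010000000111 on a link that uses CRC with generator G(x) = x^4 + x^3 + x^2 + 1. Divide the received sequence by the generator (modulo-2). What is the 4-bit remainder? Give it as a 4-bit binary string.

1000

Modulo-2 division of 1010000000111 by 11101:
  pos 0: 10100 XOR 11101 = 01001
  pos 1: 10010 XOR 11101 = 01111
  pos 2: 11110 XOR 11101 = 00011
  pos 5: 11000 XOR 11101 = 00101
  pos 7: 10111 XOR 11101 = 01010
  pos 8: 10101 XOR 11101 = 01000
Remainder = 1000 (nonzero — an error is detected).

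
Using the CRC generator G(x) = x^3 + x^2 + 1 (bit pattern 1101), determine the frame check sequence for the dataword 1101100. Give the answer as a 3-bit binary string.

011

Append 3 zeros: 1101100000. Divide by 1101 (XOR where the leading bit is 1):
  pos 0: 1101 XOR 1101 = 0000
  pos 4: 1000 XOR 1101 = 0101
  pos 5: 1010 XOR 1101 = 0111
  pos 6: 1110 XOR 1101 = 0011
Remainder (last 3 bits) = 011. This is the CRC / FCS.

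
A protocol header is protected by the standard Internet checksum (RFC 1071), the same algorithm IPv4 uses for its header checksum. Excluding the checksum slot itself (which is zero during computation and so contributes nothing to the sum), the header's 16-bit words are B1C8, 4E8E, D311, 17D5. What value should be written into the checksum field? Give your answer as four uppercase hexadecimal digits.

14C2

One's-complement addition (fold any carry out of bit 15 back into bit 0):
  0xB1C8 + 0x4E8E = 0x10056 → wrap carry → 0x0057
  0x0057 + 0xD311 = 0x0D368
  0xD368 + 0x17D5 = 0x0EB3D
One's-complement sum = 0xEB3D.
Checksum = ~0xEB3D & 0xFFFF = 0x14C2.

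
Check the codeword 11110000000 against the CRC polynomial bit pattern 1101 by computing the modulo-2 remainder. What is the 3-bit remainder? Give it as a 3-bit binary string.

Modulo-2 division of 11110000000 by 1101:
  pos 0: 1111 XOR 1101 = 0010
  pos 2: 1000 XOR 1101 = 0101
  pos 3: 1010 XOR 1101 = 0111
  pos 4: 1110 XOR 1101 = 0011
  pos 6: 1100 XOR 1101 = 0001
Remainder = 010 (nonzero — an error is detected).

010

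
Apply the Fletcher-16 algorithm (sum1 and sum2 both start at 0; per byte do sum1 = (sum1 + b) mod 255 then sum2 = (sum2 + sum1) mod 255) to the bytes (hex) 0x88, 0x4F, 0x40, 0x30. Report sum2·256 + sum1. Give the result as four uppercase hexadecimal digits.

Running sums (mod 255):
  after byte 0 (0x88): sum1=136, sum2=136
  after byte 1 (0x4F): sum1=215, sum2=96
  after byte 2 (0x40): sum1=24, sum2=120
  after byte 3 (0x30): sum1=72, sum2=192
Checksum = sum2·256 + sum1 = 192·256 + 72 = 49224 = 0xC048.

C048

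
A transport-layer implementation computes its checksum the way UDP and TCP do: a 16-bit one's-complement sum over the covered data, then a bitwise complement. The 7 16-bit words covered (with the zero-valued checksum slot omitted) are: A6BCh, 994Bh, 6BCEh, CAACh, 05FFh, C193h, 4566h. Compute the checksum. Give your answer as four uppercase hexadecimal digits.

One's-complement addition (fold any carry out of bit 15 back into bit 0):
  0xA6BC + 0x994B = 0x14007 → wrap carry → 0x4008
  0x4008 + 0x6BCE = 0x0ABD6
  0xABD6 + 0xCAAC = 0x17682 → wrap carry → 0x7683
  0x7683 + 0x05FF = 0x07C82
  0x7C82 + 0xC193 = 0x13E15 → wrap carry → 0x3E16
  0x3E16 + 0x4566 = 0x0837C
One's-complement sum = 0x837C.
Checksum = ~0x837C & 0xFFFF = 0x7C83.

7C83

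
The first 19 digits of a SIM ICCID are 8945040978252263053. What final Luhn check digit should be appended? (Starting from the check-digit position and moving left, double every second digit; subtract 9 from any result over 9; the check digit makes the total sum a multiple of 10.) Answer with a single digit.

3

Partial digits right→left: 3 5 0 3 6 2 2 5 2 8 7 9 0 4 0 5 4 9 8
Double every second digit counting from the check-digit position (so the 1st, 3rd, 5th, ... of the partial from the right).
  doubled (with −9 where >9): 6 0 3 4 4 5 0 0 8 7 → sum 37
  kept as-is: 5 3 2 5 8 9 4 5 9 → sum 50
Total = 37 + 50 = 87.
Check digit = (10 − (87 mod 10)) mod 10 = 3.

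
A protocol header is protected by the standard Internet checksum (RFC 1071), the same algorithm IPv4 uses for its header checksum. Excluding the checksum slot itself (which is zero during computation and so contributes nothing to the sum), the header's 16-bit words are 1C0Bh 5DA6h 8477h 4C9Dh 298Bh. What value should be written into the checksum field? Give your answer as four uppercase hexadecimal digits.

One's-complement addition (fold any carry out of bit 15 back into bit 0):
  0x1C0B + 0x5DA6 = 0x079B1
  0x79B1 + 0x8477 = 0x0FE28
  0xFE28 + 0x4C9D = 0x14AC5 → wrap carry → 0x4AC6
  0x4AC6 + 0x298B = 0x07451
One's-complement sum = 0x7451.
Checksum = ~0x7451 & 0xFFFF = 0x8BAE.

8BAE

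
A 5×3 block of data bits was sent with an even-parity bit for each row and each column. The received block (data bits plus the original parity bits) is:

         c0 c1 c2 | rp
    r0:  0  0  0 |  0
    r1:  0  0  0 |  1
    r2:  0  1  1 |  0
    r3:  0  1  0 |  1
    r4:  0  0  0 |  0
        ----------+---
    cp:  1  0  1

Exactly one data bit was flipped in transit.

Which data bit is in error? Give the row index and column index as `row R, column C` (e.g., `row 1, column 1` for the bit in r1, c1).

row 1, column 0

Recompute each row's even parity and compare to rp:
  r0: data parity 0, sent rp 0 → ok
  r1: data parity 0, sent rp 1 → mismatch
  r2: data parity 0, sent rp 0 → ok
  r3: data parity 1, sent rp 1 → ok
  r4: data parity 0, sent rp 0 → ok
Recompute each column's even parity and compare to cp:
  c0: data parity 0, sent cp 1 → mismatch
  c1: data parity 0, sent cp 0 → ok
  c2: data parity 1, sent cp 1 → ok
Exactly one row (r1) and one column (c0) fail → the flipped bit is at their intersection.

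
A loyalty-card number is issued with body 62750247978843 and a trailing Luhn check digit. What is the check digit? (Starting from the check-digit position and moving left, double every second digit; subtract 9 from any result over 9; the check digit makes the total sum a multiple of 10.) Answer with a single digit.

Partial digits right→left: 3 4 8 8 7 9 7 4 2 0 5 7 2 6
Double every second digit counting from the check-digit position (so the 1st, 3rd, 5th, ... of the partial from the right).
  doubled (with −9 where >9): 6 7 5 5 4 1 4 → sum 32
  kept as-is: 4 8 9 4 0 7 6 → sum 38
Total = 32 + 38 = 70.
Check digit = (10 − (70 mod 10)) mod 10 = 0.

0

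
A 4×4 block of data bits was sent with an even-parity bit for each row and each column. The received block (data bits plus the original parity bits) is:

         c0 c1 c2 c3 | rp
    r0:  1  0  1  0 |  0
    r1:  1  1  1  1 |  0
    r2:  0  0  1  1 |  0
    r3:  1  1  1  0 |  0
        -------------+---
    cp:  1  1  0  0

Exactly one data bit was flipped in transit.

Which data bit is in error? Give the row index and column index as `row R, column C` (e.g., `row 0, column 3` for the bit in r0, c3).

Recompute each row's even parity and compare to rp:
  r0: data parity 0, sent rp 0 → ok
  r1: data parity 0, sent rp 0 → ok
  r2: data parity 0, sent rp 0 → ok
  r3: data parity 1, sent rp 0 → mismatch
Recompute each column's even parity and compare to cp:
  c0: data parity 1, sent cp 1 → ok
  c1: data parity 0, sent cp 1 → mismatch
  c2: data parity 0, sent cp 0 → ok
  c3: data parity 0, sent cp 0 → ok
Exactly one row (r3) and one column (c1) fail → the flipped bit is at their intersection.

row 3, column 1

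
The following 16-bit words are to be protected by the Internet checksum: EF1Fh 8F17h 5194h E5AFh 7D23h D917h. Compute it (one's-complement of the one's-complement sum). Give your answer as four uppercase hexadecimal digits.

F448

One's-complement addition (fold any carry out of bit 15 back into bit 0):
  0xEF1F + 0x8F17 = 0x17E36 → wrap carry → 0x7E37
  0x7E37 + 0x5194 = 0x0CFCB
  0xCFCB + 0xE5AF = 0x1B57A → wrap carry → 0xB57B
  0xB57B + 0x7D23 = 0x1329E → wrap carry → 0x329F
  0x329F + 0xD917 = 0x10BB6 → wrap carry → 0x0BB7
One's-complement sum = 0x0BB7.
Checksum = ~0x0BB7 & 0xFFFF = 0xF448.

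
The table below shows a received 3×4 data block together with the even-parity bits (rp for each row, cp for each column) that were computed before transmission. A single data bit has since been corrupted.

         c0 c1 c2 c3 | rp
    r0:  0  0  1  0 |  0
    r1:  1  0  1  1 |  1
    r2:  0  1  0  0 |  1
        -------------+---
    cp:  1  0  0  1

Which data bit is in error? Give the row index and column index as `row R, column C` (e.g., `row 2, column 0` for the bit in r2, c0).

row 0, column 1

Recompute each row's even parity and compare to rp:
  r0: data parity 1, sent rp 0 → mismatch
  r1: data parity 1, sent rp 1 → ok
  r2: data parity 1, sent rp 1 → ok
Recompute each column's even parity and compare to cp:
  c0: data parity 1, sent cp 1 → ok
  c1: data parity 1, sent cp 0 → mismatch
  c2: data parity 0, sent cp 0 → ok
  c3: data parity 1, sent cp 1 → ok
Exactly one row (r0) and one column (c1) fail → the flipped bit is at their intersection.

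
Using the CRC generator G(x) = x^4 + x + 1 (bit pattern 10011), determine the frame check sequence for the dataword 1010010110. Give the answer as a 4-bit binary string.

Append 4 zeros: 10100101100000. Divide by 10011 (XOR where the leading bit is 1):
  pos 0: 10100 XOR 10011 = 00111
  pos 2: 11110 XOR 10011 = 01101
  pos 3: 11011 XOR 10011 = 01000
  pos 4: 10001 XOR 10011 = 00010
  pos 7: 10000 XOR 10011 = 00011
Remainder (last 4 bits) = 1100. This is the CRC / FCS.

1100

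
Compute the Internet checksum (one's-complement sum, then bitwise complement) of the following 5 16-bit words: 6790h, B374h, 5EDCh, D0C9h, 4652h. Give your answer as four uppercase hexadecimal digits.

One's-complement addition (fold any carry out of bit 15 back into bit 0):
  0x6790 + 0xB374 = 0x11B04 → wrap carry → 0x1B05
  0x1B05 + 0x5EDC = 0x079E1
  0x79E1 + 0xD0C9 = 0x14AAA → wrap carry → 0x4AAB
  0x4AAB + 0x4652 = 0x090FD
One's-complement sum = 0x90FD.
Checksum = ~0x90FD & 0xFFFF = 0x6F02.

6F02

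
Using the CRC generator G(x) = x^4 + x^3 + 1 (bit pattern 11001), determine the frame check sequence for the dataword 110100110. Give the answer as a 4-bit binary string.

Append 4 zeros: 1101001100000. Divide by 11001 (XOR where the leading bit is 1):
  pos 0: 11010 XOR 11001 = 00011
  pos 3: 11011 XOR 11001 = 00010
  pos 6: 10000 XOR 11001 = 01001
  pos 7: 10010 XOR 11001 = 01011
  pos 8: 10110 XOR 11001 = 01111
Remainder (last 4 bits) = 1111. This is the CRC / FCS.

1111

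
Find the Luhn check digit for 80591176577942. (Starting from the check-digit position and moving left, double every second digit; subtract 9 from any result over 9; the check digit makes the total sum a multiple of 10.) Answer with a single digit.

Partial digits right→left: 2 4 9 7 7 5 6 7 1 1 9 5 0 8
Double every second digit counting from the check-digit position (so the 1st, 3rd, 5th, ... of the partial from the right).
  doubled (with −9 where >9): 4 9 5 3 2 9 0 → sum 32
  kept as-is: 4 7 5 7 1 5 8 → sum 37
Total = 32 + 37 = 69.
Check digit = (10 − (69 mod 10)) mod 10 = 1.

1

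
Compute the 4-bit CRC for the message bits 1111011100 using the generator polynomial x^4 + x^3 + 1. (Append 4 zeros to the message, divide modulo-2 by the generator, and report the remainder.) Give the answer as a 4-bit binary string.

0100

Append 4 zeros: 11110111000000. Divide by 11001 (XOR where the leading bit is 1):
  pos 0: 11110 XOR 11001 = 00111
  pos 2: 11111 XOR 11001 = 00110
  pos 4: 11010 XOR 11001 = 00011
  pos 7: 11000 XOR 11001 = 00001
Remainder (last 4 bits) = 0100. This is the CRC / FCS.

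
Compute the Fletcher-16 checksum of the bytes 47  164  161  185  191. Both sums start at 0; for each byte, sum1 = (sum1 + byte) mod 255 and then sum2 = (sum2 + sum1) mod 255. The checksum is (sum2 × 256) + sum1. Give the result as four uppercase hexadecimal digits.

Running sums (mod 255):
  after byte 0 (47): sum1=47, sum2=47
  after byte 1 (164): sum1=211, sum2=3
  after byte 2 (161): sum1=117, sum2=120
  after byte 3 (185): sum1=47, sum2=167
  after byte 4 (191): sum1=238, sum2=150
Checksum = sum2·256 + sum1 = 150·256 + 238 = 38638 = 0x96EE.

96EE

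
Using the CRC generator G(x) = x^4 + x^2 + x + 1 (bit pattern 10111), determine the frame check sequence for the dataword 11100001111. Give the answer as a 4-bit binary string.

0111

Append 4 zeros: 111000011110000. Divide by 10111 (XOR where the leading bit is 1):
  pos 0: 11100 XOR 10111 = 01011
  pos 1: 10110 XOR 10111 = 00001
  pos 5: 10111 XOR 10111 = 00000
  pos 10: 10000 XOR 10111 = 00111
Remainder (last 4 bits) = 0111. This is the CRC / FCS.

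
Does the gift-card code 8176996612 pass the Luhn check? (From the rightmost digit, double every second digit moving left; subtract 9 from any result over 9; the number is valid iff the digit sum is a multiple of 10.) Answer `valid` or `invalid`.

From the right, keep odd positions and double even positions (subtract 9 from any doubled value over 9):
  doubled (positions 2,4,...): 2 3 9 5 7 → sum 26
  kept (positions 1,3,...): 2 6 9 6 1 → sum 24
Total = 50.
50 mod 10 = 0, so the number is valid.

valid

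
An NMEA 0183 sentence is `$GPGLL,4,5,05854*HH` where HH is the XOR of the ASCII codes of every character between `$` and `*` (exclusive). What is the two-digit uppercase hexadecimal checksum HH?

XOR the ASCII codes of the payload characters:
  'G' = 0x47 → acc = 0x47
  'P' = 0x50 → acc = 0x17
  'G' = 0x47 → acc = 0x50
  'L' = 0x4C → acc = 0x1C
  'L' = 0x4C → acc = 0x50
  ',' = 0x2C → acc = 0x7C
  '4' = 0x34 → acc = 0x48
  ',' = 0x2C → acc = 0x64
  '5' = 0x35 → acc = 0x51
  ',' = 0x2C → acc = 0x7D
  '0' = 0x30 → acc = 0x4D
  '5' = 0x35 → acc = 0x78
  '8' = 0x38 → acc = 0x40
  '5' = 0x35 → acc = 0x75
  '4' = 0x34 → acc = 0x41
Checksum = 0x41.

41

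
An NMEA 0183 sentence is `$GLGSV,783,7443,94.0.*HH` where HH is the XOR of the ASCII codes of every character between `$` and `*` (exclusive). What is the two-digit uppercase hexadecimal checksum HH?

XOR the ASCII codes of the payload characters:
  'G' = 0x47 → acc = 0x47
  'L' = 0x4C → acc = 0x0B
  'G' = 0x47 → acc = 0x4C
  'S' = 0x53 → acc = 0x1F
  'V' = 0x56 → acc = 0x49
  ',' = 0x2C → acc = 0x65
  '7' = 0x37 → acc = 0x52
  '8' = 0x38 → acc = 0x6A
  '3' = 0x33 → acc = 0x59
  ',' = 0x2C → acc = 0x75
  '7' = 0x37 → acc = 0x42
  '4' = 0x34 → acc = 0x76
  '4' = 0x34 → acc = 0x42
  '3' = 0x33 → acc = 0x71
  ',' = 0x2C → acc = 0x5D
  '9' = 0x39 → acc = 0x64
  '4' = 0x34 → acc = 0x50
  '.' = 0x2E → acc = 0x7E
  '0' = 0x30 → acc = 0x4E
  '.' = 0x2E → acc = 0x60
Checksum = 0x60.

60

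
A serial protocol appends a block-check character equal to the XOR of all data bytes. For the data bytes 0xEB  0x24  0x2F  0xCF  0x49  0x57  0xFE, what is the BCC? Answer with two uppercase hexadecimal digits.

XOR the bytes together:
  start with 0xEB
  0xEB ⊕ 0x24 = 0xCF
  0xCF ⊕ 0x2F = 0xE0
  0xE0 ⊕ 0xCF = 0x2F
  0x2F ⊕ 0x49 = 0x66
  0x66 ⊕ 0x57 = 0x31
  0x31 ⊕ 0xFE = 0xCF

CF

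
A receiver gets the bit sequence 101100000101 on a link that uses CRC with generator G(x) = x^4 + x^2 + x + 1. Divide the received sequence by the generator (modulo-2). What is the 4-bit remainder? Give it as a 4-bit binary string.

Modulo-2 division of 101100000101 by 10111:
  pos 0: 10110 XOR 10111 = 00001
  pos 4: 10000 XOR 10111 = 00111
  pos 6: 11110 XOR 10111 = 01001
  pos 7: 10011 XOR 10111 = 00100
Remainder = 0100 (nonzero — an error is detected).

0100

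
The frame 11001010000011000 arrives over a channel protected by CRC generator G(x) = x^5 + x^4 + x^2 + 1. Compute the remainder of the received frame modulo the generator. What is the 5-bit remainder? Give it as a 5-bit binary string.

Modulo-2 division of 11001010000011000 by 110101:
  pos 0: 110010 XOR 110101 = 000111
  pos 3: 111100 XOR 110101 = 001001
  pos 5: 100100 XOR 110101 = 010001
  pos 6: 100010 XOR 110101 = 010111
  pos 7: 101111 XOR 110101 = 011010
  pos 8: 110101 XOR 110101 = 000000
Remainder = 00000 (zero — the frame passes the CRC check).

00000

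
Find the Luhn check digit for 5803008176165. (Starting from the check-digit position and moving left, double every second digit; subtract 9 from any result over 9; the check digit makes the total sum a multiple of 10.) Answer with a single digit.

Partial digits right→left: 5 6 1 6 7 1 8 0 0 3 0 8 5
Double every second digit counting from the check-digit position (so the 1st, 3rd, 5th, ... of the partial from the right).
  doubled (with −9 where >9): 1 2 5 7 0 0 1 → sum 16
  kept as-is: 6 6 1 0 3 8 → sum 24
Total = 16 + 24 = 40.
Check digit = (10 − (40 mod 10)) mod 10 = 0.

0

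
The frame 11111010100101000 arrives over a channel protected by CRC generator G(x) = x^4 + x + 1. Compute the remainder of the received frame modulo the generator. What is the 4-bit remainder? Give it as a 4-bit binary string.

0100

Modulo-2 division of 11111010100101000 by 10011:
  pos 0: 11111 XOR 10011 = 01100
  pos 1: 11000 XOR 10011 = 01011
  pos 2: 10111 XOR 10011 = 00100
  pos 4: 10001 XOR 10011 = 00010
  pos 7: 10001 XOR 10011 = 00010
  pos 10: 10010 XOR 10011 = 00001
Remainder = 0100 (nonzero — an error is detected).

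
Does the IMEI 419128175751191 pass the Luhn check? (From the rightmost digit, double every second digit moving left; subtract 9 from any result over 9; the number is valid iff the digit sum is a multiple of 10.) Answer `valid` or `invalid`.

valid

From the right, keep odd positions and double even positions (subtract 9 from any doubled value over 9):
  doubled (positions 2,4,...): 9 2 5 5 7 2 2 → sum 32
  kept (positions 1,3,...): 1 1 5 5 1 2 9 4 → sum 28
Total = 60.
60 mod 10 = 0, so the number is valid.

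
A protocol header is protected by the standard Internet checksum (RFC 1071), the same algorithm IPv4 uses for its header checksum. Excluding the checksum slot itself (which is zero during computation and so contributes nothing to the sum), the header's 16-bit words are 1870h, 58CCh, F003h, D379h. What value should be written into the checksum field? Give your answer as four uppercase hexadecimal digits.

CB45

One's-complement addition (fold any carry out of bit 15 back into bit 0):
  0x1870 + 0x58CC = 0x0713C
  0x713C + 0xF003 = 0x1613F → wrap carry → 0x6140
  0x6140 + 0xD379 = 0x134B9 → wrap carry → 0x34BA
One's-complement sum = 0x34BA.
Checksum = ~0x34BA & 0xFFFF = 0xCB45.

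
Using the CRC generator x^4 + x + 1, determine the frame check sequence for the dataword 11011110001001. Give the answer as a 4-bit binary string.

Append 4 zeros: 110111100010010000. Divide by 10011 (XOR where the leading bit is 1):
  pos 0: 11011 XOR 10011 = 01000
  pos 1: 10001 XOR 10011 = 00010
  pos 4: 10100 XOR 10011 = 00111
  pos 6: 11101 XOR 10011 = 01110
  pos 7: 11100 XOR 10011 = 01111
  pos 8: 11110 XOR 10011 = 01101
  pos 9: 11011 XOR 10011 = 01000
  pos 10: 10000 XOR 10011 = 00011
  pos 13: 11000 XOR 10011 = 01011
Remainder (last 4 bits) = 1011. This is the CRC / FCS.

1011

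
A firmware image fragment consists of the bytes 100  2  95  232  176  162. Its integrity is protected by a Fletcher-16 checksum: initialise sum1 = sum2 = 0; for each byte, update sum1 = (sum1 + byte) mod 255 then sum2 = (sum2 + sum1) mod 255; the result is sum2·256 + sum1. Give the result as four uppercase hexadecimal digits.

A002

Running sums (mod 255):
  after byte 0 (100): sum1=100, sum2=100
  after byte 1 (2): sum1=102, sum2=202
  after byte 2 (95): sum1=197, sum2=144
  after byte 3 (232): sum1=174, sum2=63
  after byte 4 (176): sum1=95, sum2=158
  after byte 5 (162): sum1=2, sum2=160
Checksum = sum2·256 + sum1 = 160·256 + 2 = 40962 = 0xA002.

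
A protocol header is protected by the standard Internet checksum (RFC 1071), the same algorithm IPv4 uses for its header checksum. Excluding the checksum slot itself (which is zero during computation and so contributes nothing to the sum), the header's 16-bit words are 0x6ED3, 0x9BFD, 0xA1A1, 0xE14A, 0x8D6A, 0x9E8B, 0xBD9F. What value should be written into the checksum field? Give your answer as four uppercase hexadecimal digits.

One's-complement addition (fold any carry out of bit 15 back into bit 0):
  0x6ED3 + 0x9BFD = 0x10AD0 → wrap carry → 0x0AD1
  0x0AD1 + 0xA1A1 = 0x0AC72
  0xAC72 + 0xE14A = 0x18DBC → wrap carry → 0x8DBD
  0x8DBD + 0x8D6A = 0x11B27 → wrap carry → 0x1B28
  0x1B28 + 0x9E8B = 0x0B9B3
  0xB9B3 + 0xBD9F = 0x17752 → wrap carry → 0x7753
One's-complement sum = 0x7753.
Checksum = ~0x7753 & 0xFFFF = 0x88AC.

88AC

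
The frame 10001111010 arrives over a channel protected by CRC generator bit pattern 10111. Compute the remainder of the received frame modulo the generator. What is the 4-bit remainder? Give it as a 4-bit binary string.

Modulo-2 division of 10001111010 by 10111:
  pos 0: 10001 XOR 10111 = 00110
  pos 2: 11011 XOR 10111 = 01100
  pos 3: 11001 XOR 10111 = 01110
  pos 4: 11100 XOR 10111 = 01011
  pos 5: 10111 XOR 10111 = 00000
Remainder = 0000 (zero — the frame passes the CRC check).

0000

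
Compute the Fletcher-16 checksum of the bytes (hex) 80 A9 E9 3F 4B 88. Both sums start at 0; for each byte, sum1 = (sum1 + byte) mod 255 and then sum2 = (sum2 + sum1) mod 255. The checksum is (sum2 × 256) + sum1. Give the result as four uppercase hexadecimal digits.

Running sums (mod 255):
  after byte 0 (80): sum1=128, sum2=128
  after byte 1 (A9): sum1=42, sum2=170
  after byte 2 (E9): sum1=20, sum2=190
  after byte 3 (3F): sum1=83, sum2=18
  after byte 4 (4B): sum1=158, sum2=176
  after byte 5 (88): sum1=39, sum2=215
Checksum = sum2·256 + sum1 = 215·256 + 39 = 55079 = 0xD727.

D727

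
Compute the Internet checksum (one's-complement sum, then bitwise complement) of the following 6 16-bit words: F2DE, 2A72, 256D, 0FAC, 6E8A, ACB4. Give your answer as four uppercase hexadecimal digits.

One's-complement addition (fold any carry out of bit 15 back into bit 0):
  0xF2DE + 0x2A72 = 0x11D50 → wrap carry → 0x1D51
  0x1D51 + 0x256D = 0x042BE
  0x42BE + 0x0FAC = 0x0526A
  0x526A + 0x6E8A = 0x0C0F4
  0xC0F4 + 0xACB4 = 0x16DA8 → wrap carry → 0x6DA9
One's-complement sum = 0x6DA9.
Checksum = ~0x6DA9 & 0xFFFF = 0x9256.

9256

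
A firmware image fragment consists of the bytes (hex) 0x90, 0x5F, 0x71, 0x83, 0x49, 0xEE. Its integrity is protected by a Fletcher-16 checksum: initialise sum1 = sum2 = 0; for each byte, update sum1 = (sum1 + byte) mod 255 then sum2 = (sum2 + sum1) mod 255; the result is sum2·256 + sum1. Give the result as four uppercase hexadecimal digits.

121D

Running sums (mod 255):
  after byte 0 (0x90): sum1=144, sum2=144
  after byte 1 (0x5F): sum1=239, sum2=128
  after byte 2 (0x71): sum1=97, sum2=225
  after byte 3 (0x83): sum1=228, sum2=198
  after byte 4 (0x49): sum1=46, sum2=244
  after byte 5 (0xEE): sum1=29, sum2=18
Checksum = sum2·256 + sum1 = 18·256 + 29 = 4637 = 0x121D.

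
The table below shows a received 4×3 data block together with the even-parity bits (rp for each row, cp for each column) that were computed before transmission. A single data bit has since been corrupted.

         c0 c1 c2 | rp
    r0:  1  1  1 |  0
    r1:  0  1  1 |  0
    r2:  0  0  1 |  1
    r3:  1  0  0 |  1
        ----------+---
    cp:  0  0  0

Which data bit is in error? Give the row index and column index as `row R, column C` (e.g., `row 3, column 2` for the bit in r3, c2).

Recompute each row's even parity and compare to rp:
  r0: data parity 1, sent rp 0 → mismatch
  r1: data parity 0, sent rp 0 → ok
  r2: data parity 1, sent rp 1 → ok
  r3: data parity 1, sent rp 1 → ok
Recompute each column's even parity and compare to cp:
  c0: data parity 0, sent cp 0 → ok
  c1: data parity 0, sent cp 0 → ok
  c2: data parity 1, sent cp 0 → mismatch
Exactly one row (r0) and one column (c2) fail → the flipped bit is at their intersection.

row 0, column 2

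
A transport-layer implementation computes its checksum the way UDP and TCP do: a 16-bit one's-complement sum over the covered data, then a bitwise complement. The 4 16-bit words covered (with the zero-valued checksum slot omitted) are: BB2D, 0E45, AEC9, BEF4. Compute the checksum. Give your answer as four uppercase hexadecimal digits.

One's-complement addition (fold any carry out of bit 15 back into bit 0):
  0xBB2D + 0x0E45 = 0x0C972
  0xC972 + 0xAEC9 = 0x1783B → wrap carry → 0x783C
  0x783C + 0xBEF4 = 0x13730 → wrap carry → 0x3731
One's-complement sum = 0x3731.
Checksum = ~0x3731 & 0xFFFF = 0xC8CE.

C8CE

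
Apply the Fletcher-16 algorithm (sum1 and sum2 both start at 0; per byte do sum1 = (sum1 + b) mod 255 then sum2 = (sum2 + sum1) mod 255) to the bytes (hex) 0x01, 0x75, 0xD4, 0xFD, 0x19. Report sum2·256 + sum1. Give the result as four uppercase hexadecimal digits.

Running sums (mod 255):
  after byte 0 (0x01): sum1=1, sum2=1
  after byte 1 (0x75): sum1=118, sum2=119
  after byte 2 (0xD4): sum1=75, sum2=194
  after byte 3 (0xFD): sum1=73, sum2=12
  after byte 4 (0x19): sum1=98, sum2=110
Checksum = sum2·256 + sum1 = 110·256 + 98 = 28258 = 0x6E62.

6E62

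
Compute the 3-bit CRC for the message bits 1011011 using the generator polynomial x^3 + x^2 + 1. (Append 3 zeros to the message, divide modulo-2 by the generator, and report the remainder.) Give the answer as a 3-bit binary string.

001

Append 3 zeros: 1011011000. Divide by 1101 (XOR where the leading bit is 1):
  pos 0: 1011 XOR 1101 = 0110
  pos 1: 1100 XOR 1101 = 0001
  pos 4: 1110 XOR 1101 = 0011
  pos 6: 1100 XOR 1101 = 0001
Remainder (last 3 bits) = 001. This is the CRC / FCS.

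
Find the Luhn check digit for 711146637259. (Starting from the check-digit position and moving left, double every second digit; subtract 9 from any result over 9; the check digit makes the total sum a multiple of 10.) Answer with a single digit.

Partial digits right→left: 9 5 2 7 3 6 6 4 1 1 1 7
Double every second digit counting from the check-digit position (so the 1st, 3rd, 5th, ... of the partial from the right).
  doubled (with −9 where >9): 9 4 6 3 2 2 → sum 26
  kept as-is: 5 7 6 4 1 7 → sum 30
Total = 26 + 30 = 56.
Check digit = (10 − (56 mod 10)) mod 10 = 4.

4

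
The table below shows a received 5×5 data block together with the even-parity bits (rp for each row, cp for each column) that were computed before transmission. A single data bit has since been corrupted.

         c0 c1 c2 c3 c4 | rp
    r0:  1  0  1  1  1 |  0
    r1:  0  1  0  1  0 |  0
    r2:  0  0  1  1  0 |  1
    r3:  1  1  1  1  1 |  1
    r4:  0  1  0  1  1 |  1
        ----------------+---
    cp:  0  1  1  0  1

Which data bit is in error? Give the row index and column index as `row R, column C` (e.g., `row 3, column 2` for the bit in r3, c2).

row 2, column 3

Recompute each row's even parity and compare to rp:
  r0: data parity 0, sent rp 0 → ok
  r1: data parity 0, sent rp 0 → ok
  r2: data parity 0, sent rp 1 → mismatch
  r3: data parity 1, sent rp 1 → ok
  r4: data parity 1, sent rp 1 → ok
Recompute each column's even parity and compare to cp:
  c0: data parity 0, sent cp 0 → ok
  c1: data parity 1, sent cp 1 → ok
  c2: data parity 1, sent cp 1 → ok
  c3: data parity 1, sent cp 0 → mismatch
  c4: data parity 1, sent cp 1 → ok
Exactly one row (r2) and one column (c3) fail → the flipped bit is at their intersection.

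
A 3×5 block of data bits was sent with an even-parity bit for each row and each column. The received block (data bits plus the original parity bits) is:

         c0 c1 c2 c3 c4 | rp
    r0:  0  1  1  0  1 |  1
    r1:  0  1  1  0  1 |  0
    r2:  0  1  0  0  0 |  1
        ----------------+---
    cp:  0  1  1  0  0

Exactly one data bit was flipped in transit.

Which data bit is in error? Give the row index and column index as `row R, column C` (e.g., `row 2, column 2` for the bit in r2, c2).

Recompute each row's even parity and compare to rp:
  r0: data parity 1, sent rp 1 → ok
  r1: data parity 1, sent rp 0 → mismatch
  r2: data parity 1, sent rp 1 → ok
Recompute each column's even parity and compare to cp:
  c0: data parity 0, sent cp 0 → ok
  c1: data parity 1, sent cp 1 → ok
  c2: data parity 0, sent cp 1 → mismatch
  c3: data parity 0, sent cp 0 → ok
  c4: data parity 0, sent cp 0 → ok
Exactly one row (r1) and one column (c2) fail → the flipped bit is at their intersection.

row 1, column 2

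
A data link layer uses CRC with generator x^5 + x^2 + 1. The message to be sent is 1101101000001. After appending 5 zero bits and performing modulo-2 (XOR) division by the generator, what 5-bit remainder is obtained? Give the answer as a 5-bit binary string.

01011

Append 5 zeros: 110110100000100000. Divide by 100101 (XOR where the leading bit is 1):
  pos 0: 110110 XOR 100101 = 010011
  pos 1: 100111 XOR 100101 = 000010
  pos 5: 100000 XOR 100101 = 000101
  pos 8: 101010 XOR 100101 = 001111
  pos 10: 111100 XOR 100101 = 011001
  pos 11: 110010 XOR 100101 = 010111
  pos 12: 101110 XOR 100101 = 001011
Remainder (last 5 bits) = 01011. This is the CRC / FCS.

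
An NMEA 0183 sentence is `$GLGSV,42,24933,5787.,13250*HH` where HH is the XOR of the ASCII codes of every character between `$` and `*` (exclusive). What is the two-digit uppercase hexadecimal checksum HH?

66

XOR the ASCII codes of the payload characters:
  'G' = 0x47 → acc = 0x47
  'L' = 0x4C → acc = 0x0B
  'G' = 0x47 → acc = 0x4C
  'S' = 0x53 → acc = 0x1F
  'V' = 0x56 → acc = 0x49
  ',' = 0x2C → acc = 0x65
  '4' = 0x34 → acc = 0x51
  '2' = 0x32 → acc = 0x63
  ',' = 0x2C → acc = 0x4F
  '2' = 0x32 → acc = 0x7D
  '4' = 0x34 → acc = 0x49
  '9' = 0x39 → acc = 0x70
  '3' = 0x33 → acc = 0x43
  '3' = 0x33 → acc = 0x70
  ',' = 0x2C → acc = 0x5C
  '5' = 0x35 → acc = 0x69
  '7' = 0x37 → acc = 0x5E
  '8' = 0x38 → acc = 0x66
  '7' = 0x37 → acc = 0x51
  '.' = 0x2E → acc = 0x7F
  ',' = 0x2C → acc = 0x53
  '1' = 0x31 → acc = 0x62
  '3' = 0x33 → acc = 0x51
  '2' = 0x32 → acc = 0x63
  '5' = 0x35 → acc = 0x56
  '0' = 0x30 → acc = 0x66
Checksum = 0x66.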